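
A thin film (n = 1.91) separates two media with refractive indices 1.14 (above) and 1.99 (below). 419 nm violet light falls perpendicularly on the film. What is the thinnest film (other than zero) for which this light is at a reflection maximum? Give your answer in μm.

Top surface (1.14 → 1.91): reflection off a higher-index medium gives a half-wave phase shift.
Ray reflecting at the bottom interface goes from n = 1.91 toward n = 1.99: a half-wave phase shift.
The two reflections carry the same phase change, so no net offset.
For bright reflection here: 2 n t = m λ.
Minimum nonzero at m = 1: t = λ / (2 n) = 419 / (2 × 1.91) = 110 nm.

0.110 μm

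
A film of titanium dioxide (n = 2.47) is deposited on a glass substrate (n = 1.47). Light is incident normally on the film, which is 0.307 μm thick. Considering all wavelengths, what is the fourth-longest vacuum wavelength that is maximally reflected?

Ray reflecting at the top interface goes from n = 1.0 toward n = 2.47: a half-wave phase shift.
At the lower boundary (n = 2.47 to n = 1.47) the reflected ray undergoes no phase shift.
Net: one phase inversion between the two reflected rays.
So the condition for constructive reflection is 2 n t = (m + ½) λ.
λ = 2 n t / (m + ½). The fourth-longest wavelength is m = 3: λ = 2 × 2.47 × 307 / 3.50 = 433 nm.

433 nm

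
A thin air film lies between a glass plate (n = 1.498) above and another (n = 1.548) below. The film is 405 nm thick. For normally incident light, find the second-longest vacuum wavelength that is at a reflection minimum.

Top surface (1.498 → 1.0): reflection off a lower-index medium gives no phase shift.
At the lower boundary (n = 1.0 to n = 1.548) the reflected ray undergoes a half-wave phase shift.
The two reflections differ by half a wavelength.
So the condition for destructive reflection is 2 n t = m λ.
λ = 2 n t / m. The second-longest wavelength is m = 2: λ = 2 × 1.0 × 405 / 2.00 = 405 nm.

405 nm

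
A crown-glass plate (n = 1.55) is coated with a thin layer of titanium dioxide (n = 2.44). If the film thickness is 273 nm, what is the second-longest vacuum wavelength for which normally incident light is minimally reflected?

666 nm

At the upper boundary (n = 1.0 to n = 2.44) the reflected ray undergoes a half-wave phase shift.
At the lower boundary (n = 2.44 to n = 1.55) the reflected ray undergoes no phase shift.
The two reflections differ by half a wavelength.
With one net inversion, destructive interference in reflection requires 2 n t = m λ.
λ = 2 n t / m. The second-longest wavelength is m = 2: λ = 2 × 2.44 × 273 / 2.00 = 666 nm.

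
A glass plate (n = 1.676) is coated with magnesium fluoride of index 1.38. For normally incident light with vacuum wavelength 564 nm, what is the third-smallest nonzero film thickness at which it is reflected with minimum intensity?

Top surface (1.0 → 1.38): reflection off a higher-index medium gives a half-wave phase shift.
Ray reflecting at the bottom interface goes from n = 1.38 toward n = 1.676: a half-wave phase shift.
The two reflections carry the same phase change, so no net offset.
For weak reflection here: 2 n t = (m + ½) λ.
The third-smallest nonzero thickness corresponds to m = 2: t = (m + ½) λ / (2 n) = 2.50 × 564 / (2 × 1.38) = 511 nm.

511 nm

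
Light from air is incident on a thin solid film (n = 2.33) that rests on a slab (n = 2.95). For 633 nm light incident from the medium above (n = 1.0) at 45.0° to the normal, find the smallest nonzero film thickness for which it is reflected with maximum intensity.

143 nm

At the upper boundary (n = 1.0 to n = 2.33) the reflected ray undergoes a half-wave phase shift.
Bottom surface (2.33 → 2.95): reflection off a higher-index medium gives a half-wave phase shift.
The two reflections carry the same phase change, so no net offset.
So the condition for constructive reflection is 2 n t cos θ_r = m λ.
Snell's law: 1.0 sin 45.0° = 2.33 sin θ_r → sin θ_r = 0.303, cos θ_r = 0.953.
Minimum nonzero at m = 1: t = λ / (2 n cos θ_r) = 633 / (2 × 2.33 × 0.953) = 143 nm.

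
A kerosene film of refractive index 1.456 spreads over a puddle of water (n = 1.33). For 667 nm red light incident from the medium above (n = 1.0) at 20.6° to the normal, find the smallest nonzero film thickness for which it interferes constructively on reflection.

118 nm

Ray reflecting at the top interface goes from n = 1.0 toward n = 1.456: a half-wave phase shift.
Bottom surface (1.456 → 1.33): reflection off a lower-index medium gives no phase shift.
The two reflections differ by half a wavelength.
So the condition for constructive reflection is 2 n t cos θ_r = (m + ½) λ.
Snell's law: 1.0 sin 20.6° = 1.456 sin θ_r → sin θ_r = 0.242, cos θ_r = 0.970.
Minimum at m = 0: t = λ / (4 n cos θ_r) = 667 / (4 × 1.456 × 0.970) = 118 nm.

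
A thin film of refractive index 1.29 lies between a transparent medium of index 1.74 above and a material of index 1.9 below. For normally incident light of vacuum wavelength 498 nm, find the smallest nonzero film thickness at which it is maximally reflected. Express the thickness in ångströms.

965 Å

Top surface (1.74 → 1.29): reflection off a lower-index medium gives no phase shift.
At the lower boundary (n = 1.29 to n = 1.9) the reflected ray undergoes a half-wave phase shift.
Exactly one π shift → a net half-wave offset.
So the condition for constructive reflection is 2 n t = (m + ½) λ.
Minimum at m = 0: t = λ / (4 n) = 498 / (4 × 1.29) = 96.5 nm.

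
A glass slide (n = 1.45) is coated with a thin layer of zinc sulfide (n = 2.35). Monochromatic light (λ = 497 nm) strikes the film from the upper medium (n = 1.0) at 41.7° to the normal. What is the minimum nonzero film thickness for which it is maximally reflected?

Ray reflecting at the top interface goes from n = 1.0 toward n = 2.35: a half-wave phase shift.
Ray reflecting at the bottom interface goes from n = 2.35 toward n = 1.45: no phase shift.
Exactly one π shift → a net half-wave offset.
For strong reflection here: 2 n t cos θ_r = (m + ½) λ.
Snell's law: 1.0 sin 41.7° = 2.35 sin θ_r → sin θ_r = 0.283, cos θ_r = 0.959.
Minimum at m = 0: t = λ / (4 n cos θ_r) = 497 / (4 × 2.35 × 0.959) = 55.1 nm.

55.1 nm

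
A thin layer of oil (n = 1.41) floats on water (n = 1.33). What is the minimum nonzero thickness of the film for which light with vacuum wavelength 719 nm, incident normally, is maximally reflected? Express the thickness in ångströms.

Top surface (1.0 → 1.41): reflection off a higher-index medium gives a half-wave phase shift.
At the lower boundary (n = 1.41 to n = 1.33) the reflected ray undergoes no phase shift.
Exactly one π shift → a net half-wave offset.
So the condition for constructive reflection is 2 n t = (m + ½) λ.
Minimum at m = 0: t = λ / (4 n) = 719 / (4 × 1.41) = 127 nm.

1275 Å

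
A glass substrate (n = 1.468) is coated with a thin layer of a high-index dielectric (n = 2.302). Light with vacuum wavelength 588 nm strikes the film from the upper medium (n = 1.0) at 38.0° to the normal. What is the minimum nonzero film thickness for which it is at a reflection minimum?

133 nm

Top surface (1.0 → 2.302): reflection off a higher-index medium gives a half-wave phase shift.
Bottom surface (2.302 → 1.468): reflection off a lower-index medium gives no phase shift.
Exactly one π shift → a net half-wave offset.
With one net inversion, destructive interference in reflection requires 2 n t cos θ_r = m λ.
Snell's law: 1.0 sin 38.0° = 2.302 sin θ_r → sin θ_r = 0.267, cos θ_r = 0.964.
Minimum nonzero at m = 1: t = λ / (2 n cos θ_r) = 588 / (2 × 2.302 × 0.964) = 133 nm.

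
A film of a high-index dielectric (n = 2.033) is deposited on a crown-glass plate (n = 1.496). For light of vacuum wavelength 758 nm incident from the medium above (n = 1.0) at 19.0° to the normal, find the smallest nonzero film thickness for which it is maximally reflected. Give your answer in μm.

Ray reflecting at the top interface goes from n = 1.0 toward n = 2.033: a half-wave phase shift.
At the lower boundary (n = 2.033 to n = 1.496) the reflected ray undergoes no phase shift.
Net: one phase inversion between the two reflected rays.
So the condition for constructive reflection is 2 n t cos θ_r = (m + ½) λ.
Snell's law: 1.0 sin 19.0° = 2.033 sin θ_r → sin θ_r = 0.160, cos θ_r = 0.987.
Minimum at m = 0: t = λ / (4 n cos θ_r) = 758 / (4 × 2.033 × 0.987) = 94.4 nm.

0.0944 μm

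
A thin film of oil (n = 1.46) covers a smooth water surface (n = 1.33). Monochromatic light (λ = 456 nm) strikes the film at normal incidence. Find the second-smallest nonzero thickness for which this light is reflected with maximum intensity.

234 nm

Ray reflecting at the top interface goes from n = 1.0 toward n = 1.46: a half-wave phase shift.
Ray reflecting at the bottom interface goes from n = 1.46 toward n = 1.33: no phase shift.
Exactly one π shift → a net half-wave offset.
So the condition for constructive reflection is 2 n t = (m + ½) λ.
The second-smallest nonzero thickness corresponds to m = 1: t = (m + ½) λ / (2 n) = 1.50 × 456 / (2 × 1.46) = 234 nm.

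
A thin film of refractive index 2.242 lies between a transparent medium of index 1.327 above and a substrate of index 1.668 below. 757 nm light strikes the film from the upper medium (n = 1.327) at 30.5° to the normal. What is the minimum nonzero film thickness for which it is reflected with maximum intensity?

88.5 nm

At the upper boundary (n = 1.327 to n = 2.242) the reflected ray undergoes a half-wave phase shift.
Bottom surface (2.242 → 1.668): reflection off a lower-index medium gives no phase shift.
The two reflections differ by half a wavelength.
So the condition for constructive reflection is 2 n t cos θ_r = (m + ½) λ.
Snell's law: 1.327 sin 30.5° = 2.242 sin θ_r → sin θ_r = 0.300, cos θ_r = 0.954.
Minimum at m = 0: t = λ / (4 n cos θ_r) = 757 / (4 × 2.242 × 0.954) = 88.5 nm.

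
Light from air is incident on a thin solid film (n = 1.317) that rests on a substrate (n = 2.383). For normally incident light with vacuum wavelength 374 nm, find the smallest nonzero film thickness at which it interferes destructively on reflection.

71.0 nm

Ray reflecting at the top interface goes from n = 1.0 toward n = 1.317: a half-wave phase shift.
Bottom surface (1.317 → 2.383): reflection off a higher-index medium gives a half-wave phase shift.
The two reflections carry the same phase change, so no net offset.
For minimum reflection here: 2 n t = (m + ½) λ.
Minimum at m = 0: t = λ / (4 n) = 374 / (4 × 1.317) = 71.0 nm.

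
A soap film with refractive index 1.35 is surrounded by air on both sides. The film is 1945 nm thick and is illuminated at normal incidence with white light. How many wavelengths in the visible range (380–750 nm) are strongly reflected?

At the upper boundary (n = 1.0 to n = 1.35) the reflected ray undergoes a half-wave phase shift.
At the lower boundary (n = 1.35 to n = 1.0) the reflected ray undergoes no phase shift.
The two reflections differ by half a wavelength.
For bright reflection here: 2 n t = (m + ½) λ.
λ = 2 n t / (m + ½) = 5252 / (m + ½) nm.
m=6: 808 nm (IR); m=7: 700 nm (visible); m=8: 618 nm (visible); m=9: 553 nm (visible); m=10: 500 nm (visible); m=11: 457 nm (visible); m=12: 420 nm (visible); m=13: 389 nm (visible); m=14: 362 nm (UV).

7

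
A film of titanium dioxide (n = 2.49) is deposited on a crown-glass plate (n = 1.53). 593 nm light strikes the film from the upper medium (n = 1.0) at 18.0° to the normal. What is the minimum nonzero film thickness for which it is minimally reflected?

Top surface (1.0 → 2.49): reflection off a higher-index medium gives a half-wave phase shift.
Bottom surface (2.49 → 1.53): reflection off a lower-index medium gives no phase shift.
Exactly one π shift → a net half-wave offset.
For minimum reflection here: 2 n t cos θ_r = m λ.
Snell's law: 1.0 sin 18.0° = 2.49 sin θ_r → sin θ_r = 0.124, cos θ_r = 0.992.
Minimum nonzero at m = 1: t = λ / (2 n cos θ_r) = 593 / (2 × 2.49 × 0.992) = 120 nm.

120 nm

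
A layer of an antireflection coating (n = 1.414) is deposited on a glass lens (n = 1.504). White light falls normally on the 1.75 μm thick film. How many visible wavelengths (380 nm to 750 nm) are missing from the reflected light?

6

Ray reflecting at the top interface goes from n = 1.0 toward n = 1.414: a half-wave phase shift.
Ray reflecting at the bottom interface goes from n = 1.414 toward n = 1.504: a half-wave phase shift.
Net: no relative phase inversion (both shifts match).
With no net inversion, destructive interference in reflection requires 2 n t = (m + ½) λ.
λ = 2 n t / (m + ½) = 4949 / (m + ½) nm.
m=6: 761 nm (IR); m=7: 660 nm (visible); m=8: 582 nm (visible); m=9: 521 nm (visible); m=10: 471 nm (visible); m=11: 430 nm (visible); m=12: 396 nm (visible); m=13: 367 nm (UV).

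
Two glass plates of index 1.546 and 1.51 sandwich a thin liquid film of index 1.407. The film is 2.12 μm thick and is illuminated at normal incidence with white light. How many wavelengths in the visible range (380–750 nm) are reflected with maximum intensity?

Top surface (1.546 → 1.407): reflection off a lower-index medium gives no phase shift.
Bottom surface (1.407 → 1.51): reflection off a higher-index medium gives a half-wave phase shift.
The two reflections differ by half a wavelength.
With one net inversion, constructive interference in reflection requires 2 n t = (m + ½) λ.
λ = 2 n t / (m + ½) = 5966 / (m + ½) nm.
m=7: 795 nm (IR); m=8: 702 nm (visible); m=9: 628 nm (visible); m=10: 568 nm (visible); m=11: 519 nm (visible); m=12: 477 nm (visible); m=13: 442 nm (visible); m=14: 411 nm (visible); m=15: 385 nm (visible); m=16: 362 nm (UV).

8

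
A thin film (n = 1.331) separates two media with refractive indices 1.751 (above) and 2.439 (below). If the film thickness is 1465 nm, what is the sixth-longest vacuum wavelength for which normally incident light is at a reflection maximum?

709 nm

At the upper boundary (n = 1.751 to n = 1.331) the reflected ray undergoes no phase shift.
Ray reflecting at the bottom interface goes from n = 1.331 toward n = 2.439: a half-wave phase shift.
Exactly one π shift → a net half-wave offset.
So the condition for constructive reflection is 2 n t = (m + ½) λ.
λ = 2 n t / (m + ½). The sixth-longest wavelength is m = 5: λ = 2 × 1.331 × 1465 / 5.50 = 709 nm.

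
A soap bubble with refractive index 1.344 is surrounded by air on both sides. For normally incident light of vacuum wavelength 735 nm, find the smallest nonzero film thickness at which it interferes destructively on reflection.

Ray reflecting at the top interface goes from n = 1.0 toward n = 1.344: a half-wave phase shift.
Ray reflecting at the bottom interface goes from n = 1.344 toward n = 1.0: no phase shift.
Net: one phase inversion between the two reflected rays.
So the condition for destructive reflection is 2 n t = m λ.
Minimum nonzero at m = 1: t = λ / (2 n) = 735 / (2 × 1.344) = 273 nm.

273 nm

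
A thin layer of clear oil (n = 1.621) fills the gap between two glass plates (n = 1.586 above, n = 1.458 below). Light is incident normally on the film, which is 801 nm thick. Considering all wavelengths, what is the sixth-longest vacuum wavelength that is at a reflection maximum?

Top surface (1.586 → 1.621): reflection off a higher-index medium gives a half-wave phase shift.
At the lower boundary (n = 1.621 to n = 1.458) the reflected ray undergoes no phase shift.
Net: one phase inversion between the two reflected rays.
So the condition for constructive reflection is 2 n t = (m + ½) λ.
λ = 2 n t / (m + ½). The sixth-longest wavelength is m = 5: λ = 2 × 1.621 × 801 / 5.50 = 472 nm.

472 nm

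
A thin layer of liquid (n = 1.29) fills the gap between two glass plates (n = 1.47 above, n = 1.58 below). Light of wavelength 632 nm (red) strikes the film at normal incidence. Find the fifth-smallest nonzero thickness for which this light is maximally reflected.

At the upper boundary (n = 1.47 to n = 1.29) the reflected ray undergoes no phase shift.
Bottom surface (1.29 → 1.58): reflection off a higher-index medium gives a half-wave phase shift.
Exactly one π shift → a net half-wave offset.
With one net inversion, constructive interference in reflection requires 2 n t = (m + ½) λ.
The fifth-smallest nonzero thickness corresponds to m = 4: t = (m + ½) λ / (2 n) = 4.50 × 632 / (2 × 1.29) = 1102 nm.

1102 nm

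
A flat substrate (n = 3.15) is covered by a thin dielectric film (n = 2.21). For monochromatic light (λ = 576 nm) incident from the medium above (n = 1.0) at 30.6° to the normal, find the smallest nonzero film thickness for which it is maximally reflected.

Top surface (1.0 → 2.21): reflection off a higher-index medium gives a half-wave phase shift.
At the lower boundary (n = 2.21 to n = 3.15) the reflected ray undergoes a half-wave phase shift.
The two reflections carry the same phase change, so no net offset.
So the condition for constructive reflection is 2 n t cos θ_r = m λ.
Snell's law: 1.0 sin 30.6° = 2.21 sin θ_r → sin θ_r = 0.230, cos θ_r = 0.973.
Minimum nonzero at m = 1: t = λ / (2 n cos θ_r) = 576 / (2 × 2.21 × 0.973) = 134 nm.

134 nm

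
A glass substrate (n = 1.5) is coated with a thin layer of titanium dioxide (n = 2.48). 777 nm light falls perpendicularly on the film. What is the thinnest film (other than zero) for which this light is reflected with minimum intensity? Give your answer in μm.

0.157 μm

At the upper boundary (n = 1.0 to n = 2.48) the reflected ray undergoes a half-wave phase shift.
Bottom surface (2.48 → 1.5): reflection off a lower-index medium gives no phase shift.
Net: one phase inversion between the two reflected rays.
For minimum reflection here: 2 n t = m λ.
Minimum nonzero at m = 1: t = λ / (2 n) = 777 / (2 × 2.48) = 157 nm.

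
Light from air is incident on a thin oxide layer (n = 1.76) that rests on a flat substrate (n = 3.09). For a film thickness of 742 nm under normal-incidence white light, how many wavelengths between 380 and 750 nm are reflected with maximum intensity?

3

Top surface (1.0 → 1.76): reflection off a higher-index medium gives a half-wave phase shift.
Bottom surface (1.76 → 3.09): reflection off a higher-index medium gives a half-wave phase shift.
The two reflections carry the same phase change, so no net offset.
So the condition for constructive reflection is 2 n t = m λ.
λ = 2 n t / m = 2612 / m nm.
m=3: 871 nm (IR); m=4: 653 nm (visible); m=5: 522 nm (visible); m=6: 435 nm (visible); m=7: 373 nm (UV).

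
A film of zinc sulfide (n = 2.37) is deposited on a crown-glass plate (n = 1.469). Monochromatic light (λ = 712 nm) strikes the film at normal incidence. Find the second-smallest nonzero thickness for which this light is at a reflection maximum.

Top surface (1.0 → 2.37): reflection off a higher-index medium gives a half-wave phase shift.
Ray reflecting at the bottom interface goes from n = 2.37 toward n = 1.469: no phase shift.
The two reflections differ by half a wavelength.
With one net inversion, constructive interference in reflection requires 2 n t = (m + ½) λ.
The second-smallest nonzero thickness corresponds to m = 1: t = (m + ½) λ / (2 n) = 1.50 × 712 / (2 × 2.37) = 225 nm.

225 nm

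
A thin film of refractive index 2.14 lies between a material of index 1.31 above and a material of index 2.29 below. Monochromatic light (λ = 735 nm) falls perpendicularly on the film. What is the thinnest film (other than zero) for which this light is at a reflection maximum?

172 nm

At the upper boundary (n = 1.31 to n = 2.14) the reflected ray undergoes a half-wave phase shift.
At the lower boundary (n = 2.14 to n = 2.29) the reflected ray undergoes a half-wave phase shift.
Zero or two π shifts → no net half-wave offset.
With no net inversion, constructive interference in reflection requires 2 n t = m λ.
Minimum nonzero at m = 1: t = λ / (2 n) = 735 / (2 × 2.14) = 172 nm.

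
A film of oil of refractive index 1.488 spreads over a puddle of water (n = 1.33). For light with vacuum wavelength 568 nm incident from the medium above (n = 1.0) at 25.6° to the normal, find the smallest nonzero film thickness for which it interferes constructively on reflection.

At the upper boundary (n = 1.0 to n = 1.488) the reflected ray undergoes a half-wave phase shift.
At the lower boundary (n = 1.488 to n = 1.33) the reflected ray undergoes no phase shift.
Exactly one π shift → a net half-wave offset.
With one net inversion, constructive interference in reflection requires 2 n t cos θ_r = (m + ½) λ.
Snell's law: 1.0 sin 25.6° = 1.488 sin θ_r → sin θ_r = 0.290, cos θ_r = 0.957.
Minimum at m = 0: t = λ / (4 n cos θ_r) = 568 / (4 × 1.488 × 0.957) = 99.7 nm.

99.7 nm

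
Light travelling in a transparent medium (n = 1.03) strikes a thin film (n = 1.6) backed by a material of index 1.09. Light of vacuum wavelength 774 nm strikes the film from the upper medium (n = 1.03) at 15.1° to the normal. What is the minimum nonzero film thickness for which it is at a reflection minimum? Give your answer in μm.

0.245 μm

Top surface (1.03 → 1.6): reflection off a higher-index medium gives a half-wave phase shift.
Ray reflecting at the bottom interface goes from n = 1.6 toward n = 1.09: no phase shift.
Net: one phase inversion between the two reflected rays.
With one net inversion, destructive interference in reflection requires 2 n t cos θ_r = m λ.
Snell's law: 1.03 sin 15.1° = 1.6 sin θ_r → sin θ_r = 0.168, cos θ_r = 0.986.
Minimum nonzero at m = 1: t = λ / (2 n cos θ_r) = 774 / (2 × 1.6 × 0.986) = 245 nm.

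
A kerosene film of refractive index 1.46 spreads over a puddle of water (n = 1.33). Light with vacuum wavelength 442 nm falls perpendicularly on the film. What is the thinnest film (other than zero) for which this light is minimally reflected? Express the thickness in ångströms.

Top surface (1.0 → 1.46): reflection off a higher-index medium gives a half-wave phase shift.
Ray reflecting at the bottom interface goes from n = 1.46 toward n = 1.33: no phase shift.
Net: one phase inversion between the two reflected rays.
With one net inversion, destructive interference in reflection requires 2 n t = m λ.
Minimum nonzero at m = 1: t = λ / (2 n) = 442 / (2 × 1.46) = 151 nm.

1514 Å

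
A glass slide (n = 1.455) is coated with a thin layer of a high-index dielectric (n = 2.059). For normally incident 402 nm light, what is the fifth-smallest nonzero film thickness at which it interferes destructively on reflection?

488 nm

Top surface (1.0 → 2.059): reflection off a higher-index medium gives a half-wave phase shift.
At the lower boundary (n = 2.059 to n = 1.455) the reflected ray undergoes no phase shift.
Net: one phase inversion between the two reflected rays.
So the condition for destructive reflection is 2 n t = m λ.
The fifth-smallest nonzero thickness corresponds to m = 5: t = m λ / (2 n) = 5.00 × 402 / (2 × 2.059) = 488 nm.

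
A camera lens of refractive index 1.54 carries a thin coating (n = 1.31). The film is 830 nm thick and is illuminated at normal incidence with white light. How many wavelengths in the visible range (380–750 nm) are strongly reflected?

Ray reflecting at the top interface goes from n = 1.0 toward n = 1.31: a half-wave phase shift.
Bottom surface (1.31 → 1.54): reflection off a higher-index medium gives a half-wave phase shift.
Zero or two π shifts → no net half-wave offset.
With no net inversion, constructive interference in reflection requires 2 n t = m λ.
λ = 2 n t / m = 2175 / m nm.
m=2: 1087 nm (IR); m=3: 725 nm (visible); m=4: 544 nm (visible); m=5: 435 nm (visible); m=6: 362 nm (UV).

3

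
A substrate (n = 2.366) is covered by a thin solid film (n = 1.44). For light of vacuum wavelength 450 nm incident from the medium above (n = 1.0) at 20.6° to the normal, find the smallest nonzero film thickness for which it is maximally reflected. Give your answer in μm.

0.161 μm

Ray reflecting at the top interface goes from n = 1.0 toward n = 1.44: a half-wave phase shift.
At the lower boundary (n = 1.44 to n = 2.366) the reflected ray undergoes a half-wave phase shift.
Net: no relative phase inversion (both shifts match).
For maximum reflection here: 2 n t cos θ_r = m λ.
Snell's law: 1.0 sin 20.6° = 1.44 sin θ_r → sin θ_r = 0.244, cos θ_r = 0.970.
Minimum nonzero at m = 1: t = λ / (2 n cos θ_r) = 450 / (2 × 1.44 × 0.970) = 161 nm.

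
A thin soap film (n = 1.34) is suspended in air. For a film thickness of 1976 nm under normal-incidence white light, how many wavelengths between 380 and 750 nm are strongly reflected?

7

At the upper boundary (n = 1.0 to n = 1.34) the reflected ray undergoes a half-wave phase shift.
Ray reflecting at the bottom interface goes from n = 1.34 toward n = 1.0: no phase shift.
Net: one phase inversion between the two reflected rays.
So the condition for constructive reflection is 2 n t = (m + ½) λ.
λ = 2 n t / (m + ½) = 5296 / (m + ½) nm.
m=6: 815 nm (IR); m=7: 706 nm (visible); m=8: 623 nm (visible); m=9: 557 nm (visible); m=10: 504 nm (visible); m=11: 460 nm (visible); m=12: 424 nm (visible); m=13: 392 nm (visible); m=14: 365 nm (UV).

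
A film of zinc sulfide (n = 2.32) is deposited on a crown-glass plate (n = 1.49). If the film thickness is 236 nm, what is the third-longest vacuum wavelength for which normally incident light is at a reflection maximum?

438 nm

At the upper boundary (n = 1.0 to n = 2.32) the reflected ray undergoes a half-wave phase shift.
Ray reflecting at the bottom interface goes from n = 2.32 toward n = 1.49: no phase shift.
Net: one phase inversion between the two reflected rays.
With one net inversion, constructive interference in reflection requires 2 n t = (m + ½) λ.
λ = 2 n t / (m + ½). The third-longest wavelength is m = 2: λ = 2 × 2.32 × 236 / 2.50 = 438 nm.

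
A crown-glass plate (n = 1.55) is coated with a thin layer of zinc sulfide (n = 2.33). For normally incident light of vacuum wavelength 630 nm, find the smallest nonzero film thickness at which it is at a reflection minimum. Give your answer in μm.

Ray reflecting at the top interface goes from n = 1.0 toward n = 2.33: a half-wave phase shift.
Bottom surface (2.33 → 1.55): reflection off a lower-index medium gives no phase shift.
Exactly one π shift → a net half-wave offset.
With one net inversion, destructive interference in reflection requires 2 n t = m λ.
Minimum nonzero at m = 1: t = λ / (2 n) = 630 / (2 × 2.33) = 135 nm.

0.135 μm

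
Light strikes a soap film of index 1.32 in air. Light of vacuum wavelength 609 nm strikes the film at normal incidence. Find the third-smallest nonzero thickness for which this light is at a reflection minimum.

At the upper boundary (n = 1.0 to n = 1.32) the reflected ray undergoes a half-wave phase shift.
Ray reflecting at the bottom interface goes from n = 1.32 toward n = 1.0: no phase shift.
Exactly one π shift → a net half-wave offset.
So the condition for destructive reflection is 2 n t = m λ.
The third-smallest nonzero thickness corresponds to m = 3: t = m λ / (2 n) = 3.00 × 609 / (2 × 1.32) = 692 nm.

692 nm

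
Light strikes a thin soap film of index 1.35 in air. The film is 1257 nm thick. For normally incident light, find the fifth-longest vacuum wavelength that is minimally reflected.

Ray reflecting at the top interface goes from n = 1.0 toward n = 1.35: a half-wave phase shift.
Ray reflecting at the bottom interface goes from n = 1.35 toward n = 1.0: no phase shift.
Exactly one π shift → a net half-wave offset.
With one net inversion, destructive interference in reflection requires 2 n t = m λ.
λ = 2 n t / m. The fifth-longest wavelength is m = 5: λ = 2 × 1.35 × 1257 / 5.00 = 679 nm.

679 nm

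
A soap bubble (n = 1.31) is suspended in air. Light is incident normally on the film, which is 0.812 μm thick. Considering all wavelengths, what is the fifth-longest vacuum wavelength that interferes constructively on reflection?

Ray reflecting at the top interface goes from n = 1.0 toward n = 1.31: a half-wave phase shift.
Ray reflecting at the bottom interface goes from n = 1.31 toward n = 1.0: no phase shift.
The two reflections differ by half a wavelength.
So the condition for constructive reflection is 2 n t = (m + ½) λ.
λ = 2 n t / (m + ½). The fifth-longest wavelength is m = 4: λ = 2 × 1.31 × 812 / 4.50 = 473 nm.

473 nm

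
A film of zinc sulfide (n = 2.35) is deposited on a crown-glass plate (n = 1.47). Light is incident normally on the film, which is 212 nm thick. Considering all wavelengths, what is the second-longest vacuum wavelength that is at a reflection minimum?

Ray reflecting at the top interface goes from n = 1.0 toward n = 2.35: a half-wave phase shift.
Ray reflecting at the bottom interface goes from n = 2.35 toward n = 1.47: no phase shift.
Exactly one π shift → a net half-wave offset.
For minimum reflection here: 2 n t = m λ.
λ = 2 n t / m. The second-longest wavelength is m = 2: λ = 2 × 2.35 × 212 / 2.00 = 498 nm.

498 nm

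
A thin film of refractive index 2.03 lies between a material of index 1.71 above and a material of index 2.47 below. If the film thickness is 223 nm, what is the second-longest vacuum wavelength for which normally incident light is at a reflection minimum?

Top surface (1.71 → 2.03): reflection off a higher-index medium gives a half-wave phase shift.
Bottom surface (2.03 → 2.47): reflection off a higher-index medium gives a half-wave phase shift.
Net: no relative phase inversion (both shifts match).
With no net inversion, destructive interference in reflection requires 2 n t = (m + ½) λ.
λ = 2 n t / (m + ½). The second-longest wavelength is m = 1: λ = 2 × 2.03 × 223 / 1.50 = 604 nm.

604 nm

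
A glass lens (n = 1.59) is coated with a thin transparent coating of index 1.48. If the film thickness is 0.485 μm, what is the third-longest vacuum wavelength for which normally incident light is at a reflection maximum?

479 nm

Ray reflecting at the top interface goes from n = 1.0 toward n = 1.48: a half-wave phase shift.
At the lower boundary (n = 1.48 to n = 1.59) the reflected ray undergoes a half-wave phase shift.
The two reflections carry the same phase change, so no net offset.
So the condition for constructive reflection is 2 n t = m λ.
λ = 2 n t / m. The third-longest wavelength is m = 3: λ = 2 × 1.48 × 485 / 3.00 = 479 nm.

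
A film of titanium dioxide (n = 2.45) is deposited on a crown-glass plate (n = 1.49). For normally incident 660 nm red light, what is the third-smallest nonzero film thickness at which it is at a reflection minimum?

404 nm

Top surface (1.0 → 2.45): reflection off a higher-index medium gives a half-wave phase shift.
Bottom surface (2.45 → 1.49): reflection off a lower-index medium gives no phase shift.
The two reflections differ by half a wavelength.
For dark reflection here: 2 n t = m λ.
The third-smallest nonzero thickness corresponds to m = 3: t = m λ / (2 n) = 3.00 × 660 / (2 × 2.45) = 404 nm.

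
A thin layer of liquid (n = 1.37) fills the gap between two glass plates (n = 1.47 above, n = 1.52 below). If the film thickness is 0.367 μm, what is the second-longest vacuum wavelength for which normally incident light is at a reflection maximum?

670 nm

Ray reflecting at the top interface goes from n = 1.47 toward n = 1.37: no phase shift.
Ray reflecting at the bottom interface goes from n = 1.37 toward n = 1.52: a half-wave phase shift.
Net: one phase inversion between the two reflected rays.
With one net inversion, constructive interference in reflection requires 2 n t = (m + ½) λ.
λ = 2 n t / (m + ½). The second-longest wavelength is m = 1: λ = 2 × 1.37 × 367 / 1.50 = 670 nm.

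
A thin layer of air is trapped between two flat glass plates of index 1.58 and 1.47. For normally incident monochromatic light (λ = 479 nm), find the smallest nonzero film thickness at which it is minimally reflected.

240 nm

Ray reflecting at the top interface goes from n = 1.58 toward n = 1.0: no phase shift.
At the lower boundary (n = 1.0 to n = 1.47) the reflected ray undergoes a half-wave phase shift.
The two reflections differ by half a wavelength.
So the condition for destructive reflection is 2 n t = m λ.
Minimum nonzero at m = 1: t = λ / (2 n) = 479 / (2 × 1.0) = 240 nm.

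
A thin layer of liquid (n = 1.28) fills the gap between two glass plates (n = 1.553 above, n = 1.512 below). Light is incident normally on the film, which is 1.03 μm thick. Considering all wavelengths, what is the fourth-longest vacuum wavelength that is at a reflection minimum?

Ray reflecting at the top interface goes from n = 1.553 toward n = 1.28: no phase shift.
At the lower boundary (n = 1.28 to n = 1.512) the reflected ray undergoes a half-wave phase shift.
The two reflections differ by half a wavelength.
For dark reflection here: 2 n t = m λ.
λ = 2 n t / m. The fourth-longest wavelength is m = 4: λ = 2 × 1.28 × 1030 / 4.00 = 659 nm.

659 nm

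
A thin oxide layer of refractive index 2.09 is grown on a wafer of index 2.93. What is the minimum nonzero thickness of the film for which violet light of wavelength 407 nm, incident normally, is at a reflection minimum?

48.7 nm

At the upper boundary (n = 1.0 to n = 2.09) the reflected ray undergoes a half-wave phase shift.
Bottom surface (2.09 → 2.93): reflection off a higher-index medium gives a half-wave phase shift.
Zero or two π shifts → no net half-wave offset.
So the condition for destructive reflection is 2 n t = (m + ½) λ.
Minimum at m = 0: t = λ / (4 n) = 407 / (4 × 2.09) = 48.7 nm.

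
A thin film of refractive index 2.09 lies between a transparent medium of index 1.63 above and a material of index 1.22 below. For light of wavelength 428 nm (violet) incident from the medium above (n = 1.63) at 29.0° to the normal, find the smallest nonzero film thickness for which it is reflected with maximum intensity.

Top surface (1.63 → 2.09): reflection off a higher-index medium gives a half-wave phase shift.
Ray reflecting at the bottom interface goes from n = 2.09 toward n = 1.22: no phase shift.
Exactly one π shift → a net half-wave offset.
For maximum reflection here: 2 n t cos θ_r = (m + ½) λ.
Snell's law: 1.63 sin 29.0° = 2.09 sin θ_r → sin θ_r = 0.378, cos θ_r = 0.926.
Minimum at m = 0: t = λ / (4 n cos θ_r) = 428 / (4 × 2.09 × 0.926) = 55.3 nm.

55.3 nm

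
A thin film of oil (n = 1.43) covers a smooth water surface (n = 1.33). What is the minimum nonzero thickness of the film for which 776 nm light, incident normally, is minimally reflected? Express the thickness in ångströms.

Ray reflecting at the top interface goes from n = 1.0 toward n = 1.43: a half-wave phase shift.
Bottom surface (1.43 → 1.33): reflection off a lower-index medium gives no phase shift.
Net: one phase inversion between the two reflected rays.
For minimum reflection here: 2 n t = m λ.
Minimum nonzero at m = 1: t = λ / (2 n) = 776 / (2 × 1.43) = 271 nm.

2713 Å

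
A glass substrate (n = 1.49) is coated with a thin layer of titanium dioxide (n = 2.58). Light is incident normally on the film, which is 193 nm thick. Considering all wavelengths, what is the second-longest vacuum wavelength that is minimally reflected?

498 nm

At the upper boundary (n = 1.0 to n = 2.58) the reflected ray undergoes a half-wave phase shift.
At the lower boundary (n = 2.58 to n = 1.49) the reflected ray undergoes no phase shift.
The two reflections differ by half a wavelength.
With one net inversion, destructive interference in reflection requires 2 n t = m λ.
λ = 2 n t / m. The second-longest wavelength is m = 2: λ = 2 × 2.58 × 193 / 2.00 = 498 nm.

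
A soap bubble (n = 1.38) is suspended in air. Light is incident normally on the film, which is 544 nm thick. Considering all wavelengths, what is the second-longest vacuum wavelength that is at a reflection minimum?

751 nm

Top surface (1.0 → 1.38): reflection off a higher-index medium gives a half-wave phase shift.
At the lower boundary (n = 1.38 to n = 1.0) the reflected ray undergoes no phase shift.
Exactly one π shift → a net half-wave offset.
So the condition for destructive reflection is 2 n t = m λ.
λ = 2 n t / m. The second-longest wavelength is m = 2: λ = 2 × 1.38 × 544 / 2.00 = 751 nm.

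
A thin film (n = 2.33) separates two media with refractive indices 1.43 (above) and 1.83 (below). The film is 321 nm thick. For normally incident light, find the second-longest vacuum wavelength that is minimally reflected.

748 nm

At the upper boundary (n = 1.43 to n = 2.33) the reflected ray undergoes a half-wave phase shift.
Ray reflecting at the bottom interface goes from n = 2.33 toward n = 1.83: no phase shift.
Exactly one π shift → a net half-wave offset.
With one net inversion, destructive interference in reflection requires 2 n t = m λ.
λ = 2 n t / m. The second-longest wavelength is m = 2: λ = 2 × 2.33 × 321 / 2.00 = 748 nm.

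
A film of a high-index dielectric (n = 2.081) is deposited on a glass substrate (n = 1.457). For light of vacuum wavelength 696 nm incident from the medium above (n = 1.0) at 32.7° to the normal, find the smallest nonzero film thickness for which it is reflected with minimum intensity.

Ray reflecting at the top interface goes from n = 1.0 toward n = 2.081: a half-wave phase shift.
At the lower boundary (n = 2.081 to n = 1.457) the reflected ray undergoes no phase shift.
Exactly one π shift → a net half-wave offset.
So the condition for destructive reflection is 2 n t cos θ_r = m λ.
Snell's law: 1.0 sin 32.7° = 2.081 sin θ_r → sin θ_r = 0.260, cos θ_r = 0.966.
Minimum nonzero at m = 1: t = λ / (2 n cos θ_r) = 696 / (2 × 2.081 × 0.966) = 173 nm.

173 nm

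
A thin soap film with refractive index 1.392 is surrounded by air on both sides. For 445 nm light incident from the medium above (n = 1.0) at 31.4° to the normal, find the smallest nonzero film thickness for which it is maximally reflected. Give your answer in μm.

0.0862 μm

At the upper boundary (n = 1.0 to n = 1.392) the reflected ray undergoes a half-wave phase shift.
Bottom surface (1.392 → 1.0): reflection off a lower-index medium gives no phase shift.
Net: one phase inversion between the two reflected rays.
For bright reflection here: 2 n t cos θ_r = (m + ½) λ.
Snell's law: 1.0 sin 31.4° = 1.392 sin θ_r → sin θ_r = 0.374, cos θ_r = 0.927.
Minimum at m = 0: t = λ / (4 n cos θ_r) = 445 / (4 × 1.392 × 0.927) = 86.2 nm.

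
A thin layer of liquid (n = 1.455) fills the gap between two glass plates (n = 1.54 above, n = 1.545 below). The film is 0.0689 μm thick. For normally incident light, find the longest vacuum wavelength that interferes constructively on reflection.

401 nm

At the upper boundary (n = 1.54 to n = 1.455) the reflected ray undergoes no phase shift.
Ray reflecting at the bottom interface goes from n = 1.455 toward n = 1.545: a half-wave phase shift.
Exactly one π shift → a net half-wave offset.
With one net inversion, constructive interference in reflection requires 2 n t = (m + ½) λ.
λ = 2 n t / (m + ½). The longest wavelength is m = 0: λ = 2 × 1.455 × 68.9 / 0.500 = 401 nm.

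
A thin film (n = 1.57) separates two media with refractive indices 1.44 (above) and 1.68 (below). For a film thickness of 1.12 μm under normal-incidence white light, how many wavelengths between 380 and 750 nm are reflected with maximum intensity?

Ray reflecting at the top interface goes from n = 1.44 toward n = 1.57: a half-wave phase shift.
Ray reflecting at the bottom interface goes from n = 1.57 toward n = 1.68: a half-wave phase shift.
Net: no relative phase inversion (both shifts match).
With no net inversion, constructive interference in reflection requires 2 n t = m λ.
λ = 2 n t / m = 3517 / m nm.
m=4: 879 nm (IR); m=5: 703 nm (visible); m=6: 586 nm (visible); m=7: 502 nm (visible); m=8: 440 nm (visible); m=9: 391 nm (visible); m=10: 352 nm (UV).

5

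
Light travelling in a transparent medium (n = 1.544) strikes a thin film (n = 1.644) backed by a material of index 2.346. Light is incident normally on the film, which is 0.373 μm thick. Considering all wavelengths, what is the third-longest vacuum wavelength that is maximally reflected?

Top surface (1.544 → 1.644): reflection off a higher-index medium gives a half-wave phase shift.
Bottom surface (1.644 → 2.346): reflection off a higher-index medium gives a half-wave phase shift.
The two reflections carry the same phase change, so no net offset.
With no net inversion, constructive interference in reflection requires 2 n t = m λ.
λ = 2 n t / m. The third-longest wavelength is m = 3: λ = 2 × 1.644 × 373 / 3.00 = 409 nm.

409 nm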